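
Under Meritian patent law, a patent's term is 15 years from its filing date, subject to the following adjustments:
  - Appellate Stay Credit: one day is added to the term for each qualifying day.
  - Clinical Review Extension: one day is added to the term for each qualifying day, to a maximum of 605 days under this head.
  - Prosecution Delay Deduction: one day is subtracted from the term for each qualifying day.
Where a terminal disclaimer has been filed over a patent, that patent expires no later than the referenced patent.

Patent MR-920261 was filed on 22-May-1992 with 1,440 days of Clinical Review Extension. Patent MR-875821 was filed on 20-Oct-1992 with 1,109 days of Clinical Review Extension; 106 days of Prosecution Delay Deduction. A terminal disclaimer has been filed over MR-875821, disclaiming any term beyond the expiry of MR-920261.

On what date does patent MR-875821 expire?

2009-01-16

Natural term of MR-875821:
  Base: filing + 15 years → 20 October 2007.
  Clinical Review Extension: 1109 days claimed exceeds the 605-day cap, so +605 days → 16 June 2009.
  Prosecution Delay Deduction: −106 days → 2 March 2009.
Expiry of referenced patent MR-920261:
  Base: filing + 15 years → 22 May 2007.
  Clinical Review Extension: 1440 days claimed exceeds the 605-day cap, so +605 days → 16 January 2009.
Terminal disclaimer: MR-875821 expires on the earlier of 2 March 2009 and 16 January 2009.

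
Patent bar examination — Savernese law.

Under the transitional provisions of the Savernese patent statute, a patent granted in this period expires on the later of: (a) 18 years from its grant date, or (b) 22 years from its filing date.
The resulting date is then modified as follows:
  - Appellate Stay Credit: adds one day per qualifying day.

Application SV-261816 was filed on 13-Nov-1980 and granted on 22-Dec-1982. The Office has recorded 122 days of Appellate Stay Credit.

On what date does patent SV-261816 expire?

(a) grant + 18 years → 22 December 2000.
(b) filing + 22 years → 13 November 2002.
Later of the two: 13 November 2002.
Appellate Stay Credit: +122 days → 15 March 2003.

2003-03-15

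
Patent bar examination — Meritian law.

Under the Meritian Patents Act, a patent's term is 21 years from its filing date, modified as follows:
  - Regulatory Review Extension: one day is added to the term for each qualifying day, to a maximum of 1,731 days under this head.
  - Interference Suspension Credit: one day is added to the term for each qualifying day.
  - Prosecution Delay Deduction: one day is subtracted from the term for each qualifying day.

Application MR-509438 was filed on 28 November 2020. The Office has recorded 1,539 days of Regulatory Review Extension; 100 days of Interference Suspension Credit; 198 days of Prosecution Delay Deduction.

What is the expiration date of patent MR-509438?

November 8, 2045

Base term: filing date + 21 years → 28 November 2041.
Regulatory Review Extension: 1539 days (within the 1731-day cap) → +1539 days → 14 February 2046.
Interference Suspension Credit: +100 days → 25 May 2046.
Prosecution Delay Deduction: −198 days → 8 November 2045.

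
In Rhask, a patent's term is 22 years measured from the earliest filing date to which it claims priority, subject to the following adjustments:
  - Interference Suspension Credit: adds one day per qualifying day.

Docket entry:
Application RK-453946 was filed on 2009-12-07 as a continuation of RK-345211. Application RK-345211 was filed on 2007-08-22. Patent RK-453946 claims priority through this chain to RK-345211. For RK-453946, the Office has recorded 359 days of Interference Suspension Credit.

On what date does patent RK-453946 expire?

2030-08-16

Earliest priority filing: 22 August 2007.
Base term: 22 August 2007 + 22 years → 22 August 2029.
Interference Suspension Credit: +359 days → 16 August 2030.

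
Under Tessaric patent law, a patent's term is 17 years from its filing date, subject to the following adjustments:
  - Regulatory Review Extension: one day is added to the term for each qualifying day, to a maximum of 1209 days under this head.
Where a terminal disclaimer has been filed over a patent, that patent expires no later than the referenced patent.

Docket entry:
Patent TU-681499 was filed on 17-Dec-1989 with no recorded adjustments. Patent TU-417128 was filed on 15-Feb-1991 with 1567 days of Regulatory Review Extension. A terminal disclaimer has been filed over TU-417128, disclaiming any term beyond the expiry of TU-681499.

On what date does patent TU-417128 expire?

2006-12-17

Natural term of TU-417128:
  Base: filing + 17 years → 15 February 2008.
  Regulatory Review Extension: 1567 days claimed exceeds the 1209-day cap, so +1209 days → 8 June 2011.
Expiry of referenced patent TU-681499:
  Base: filing + 17 years → 17 December 2006.
Terminal disclaimer: TU-417128 expires on the earlier of 8 June 2011 and 17 December 2006.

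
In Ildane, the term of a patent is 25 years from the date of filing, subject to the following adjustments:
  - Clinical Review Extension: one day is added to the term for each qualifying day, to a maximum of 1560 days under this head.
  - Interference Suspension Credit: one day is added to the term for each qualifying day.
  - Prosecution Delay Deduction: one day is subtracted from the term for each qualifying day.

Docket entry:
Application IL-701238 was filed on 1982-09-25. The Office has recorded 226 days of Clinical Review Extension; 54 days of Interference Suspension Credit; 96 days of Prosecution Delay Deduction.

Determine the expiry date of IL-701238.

March 27, 2008

Base term: filing date + 25 years → 25 September 2007.
Clinical Review Extension: 226 days (within the 1560-day cap) → +226 days → 8 May 2008.
Interference Suspension Credit: +54 days → 1 July 2008.
Prosecution Delay Deduction: −96 days → 27 March 2008.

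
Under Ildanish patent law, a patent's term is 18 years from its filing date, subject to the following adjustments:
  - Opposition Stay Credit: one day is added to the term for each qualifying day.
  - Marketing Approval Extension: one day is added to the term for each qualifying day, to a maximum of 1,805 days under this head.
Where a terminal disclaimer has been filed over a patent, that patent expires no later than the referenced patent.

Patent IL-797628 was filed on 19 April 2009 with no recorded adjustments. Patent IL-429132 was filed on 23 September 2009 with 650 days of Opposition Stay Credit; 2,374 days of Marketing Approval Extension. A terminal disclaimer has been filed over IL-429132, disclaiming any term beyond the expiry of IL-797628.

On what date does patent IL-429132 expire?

Natural term of IL-429132:
  Base: filing + 18 years → 23 September 2027.
  Opposition Stay Credit: +650 days → 4 July 2029.
  Marketing Approval Extension: 2374 days claimed exceeds the 1805-day cap, so +1805 days → 13 June 2034.
Expiry of referenced patent IL-797628:
  Base: filing + 18 years → 19 April 2027.
Terminal disclaimer: IL-429132 expires on the earlier of 13 June 2034 and 19 April 2027.

2027-04-19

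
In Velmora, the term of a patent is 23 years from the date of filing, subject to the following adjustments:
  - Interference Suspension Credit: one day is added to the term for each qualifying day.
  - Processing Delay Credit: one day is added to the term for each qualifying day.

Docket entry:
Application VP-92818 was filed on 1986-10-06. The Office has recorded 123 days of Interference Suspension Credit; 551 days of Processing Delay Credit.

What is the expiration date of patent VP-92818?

Base term: filing date + 23 years → 6 October 2009.
Interference Suspension Credit: +123 days → 6 February 2010.
Processing Delay Credit: +551 days → 11 August 2011.

August 11, 2011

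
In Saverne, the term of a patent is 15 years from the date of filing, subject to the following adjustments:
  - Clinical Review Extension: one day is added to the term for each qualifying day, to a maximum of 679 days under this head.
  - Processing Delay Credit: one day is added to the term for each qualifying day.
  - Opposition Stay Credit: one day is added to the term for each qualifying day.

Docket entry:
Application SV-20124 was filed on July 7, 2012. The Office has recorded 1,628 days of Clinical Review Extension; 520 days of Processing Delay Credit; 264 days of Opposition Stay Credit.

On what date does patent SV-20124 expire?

Base term: filing date + 15 years → 7 July 2027.
Clinical Review Extension: 1628 days claimed exceeds the 679-day cap, so +679 days → 16 May 2029.
Processing Delay Credit: +520 days → 18 October 2030.
Opposition Stay Credit: +264 days → 9 July 2031.

July 9, 2031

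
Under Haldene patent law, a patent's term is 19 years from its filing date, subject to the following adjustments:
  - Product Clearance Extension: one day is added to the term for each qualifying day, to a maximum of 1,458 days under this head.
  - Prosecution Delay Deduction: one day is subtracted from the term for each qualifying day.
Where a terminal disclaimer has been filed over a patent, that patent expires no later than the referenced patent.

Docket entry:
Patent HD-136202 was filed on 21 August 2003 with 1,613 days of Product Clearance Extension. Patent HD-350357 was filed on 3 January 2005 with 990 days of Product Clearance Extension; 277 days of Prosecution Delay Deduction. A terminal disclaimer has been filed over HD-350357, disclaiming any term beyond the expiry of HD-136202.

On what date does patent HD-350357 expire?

December 16, 2025

Natural term of HD-350357:
  Base: filing + 19 years → 3 January 2024.
  Product Clearance Extension: 990 days (within the 1458-day cap) → +990 days → 19 September 2026.
  Prosecution Delay Deduction: −277 days → 16 December 2025.
Expiry of referenced patent HD-136202:
  Base: filing + 19 years → 21 August 2022.
  Product Clearance Extension: 1613 days claimed exceeds the 1458-day cap, so +1458 days → 18 August 2026.
Terminal disclaimer: HD-350357 expires on the earlier of 16 December 2025 and 18 August 2026.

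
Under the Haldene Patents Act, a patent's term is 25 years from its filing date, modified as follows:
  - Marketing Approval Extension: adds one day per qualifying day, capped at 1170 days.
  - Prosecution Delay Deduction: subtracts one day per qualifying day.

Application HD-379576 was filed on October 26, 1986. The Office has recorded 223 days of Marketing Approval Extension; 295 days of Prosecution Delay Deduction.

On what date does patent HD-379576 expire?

2011-08-15

Base term: filing date + 25 years → 26 October 2011.
Marketing Approval Extension: 223 days (within the 1170-day cap) → +223 days → 5 June 2012.
Prosecution Delay Deduction: −295 days → 15 August 2011.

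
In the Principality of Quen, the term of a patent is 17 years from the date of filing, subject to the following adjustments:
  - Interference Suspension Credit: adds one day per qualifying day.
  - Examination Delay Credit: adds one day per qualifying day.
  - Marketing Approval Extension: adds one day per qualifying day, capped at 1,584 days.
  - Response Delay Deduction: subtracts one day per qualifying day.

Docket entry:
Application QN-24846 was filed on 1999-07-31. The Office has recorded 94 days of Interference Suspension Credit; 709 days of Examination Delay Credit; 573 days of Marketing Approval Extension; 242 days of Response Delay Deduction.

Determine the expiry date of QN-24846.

September 8, 2019

Base term: filing date + 17 years → 31 July 2016.
Interference Suspension Credit: +94 days → 2 November 2016.
Examination Delay Credit: +709 days → 12 October 2018.
Marketing Approval Extension: 573 days (within the 1584-day cap) → +573 days → 7 May 2020.
Response Delay Deduction: −242 days → 8 September 2019.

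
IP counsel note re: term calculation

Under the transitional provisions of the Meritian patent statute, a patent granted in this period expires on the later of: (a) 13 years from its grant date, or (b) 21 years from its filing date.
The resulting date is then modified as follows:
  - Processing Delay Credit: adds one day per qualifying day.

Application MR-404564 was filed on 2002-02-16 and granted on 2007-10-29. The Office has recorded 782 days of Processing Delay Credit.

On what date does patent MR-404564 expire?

(a) grant + 13 years → 29 October 2020.
(b) filing + 21 years → 16 February 2023.
Later of the two: 16 February 2023.
Processing Delay Credit: +782 days → 8 April 2025.

2025-04-08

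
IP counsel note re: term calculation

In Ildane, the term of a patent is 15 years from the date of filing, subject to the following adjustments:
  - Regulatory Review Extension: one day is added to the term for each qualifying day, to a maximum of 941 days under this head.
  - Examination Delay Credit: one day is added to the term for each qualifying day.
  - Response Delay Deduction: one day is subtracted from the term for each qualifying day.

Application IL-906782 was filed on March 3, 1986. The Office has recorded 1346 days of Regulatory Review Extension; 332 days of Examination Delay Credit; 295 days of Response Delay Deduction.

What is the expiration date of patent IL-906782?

November 6, 2003

Base term: filing date + 15 years → 3 March 2001.
Regulatory Review Extension: 1346 days claimed exceeds the 941-day cap, so +941 days → 30 September 2003.
Examination Delay Credit: +332 days → 27 August 2004.
Response Delay Deduction: −295 days → 6 November 2003.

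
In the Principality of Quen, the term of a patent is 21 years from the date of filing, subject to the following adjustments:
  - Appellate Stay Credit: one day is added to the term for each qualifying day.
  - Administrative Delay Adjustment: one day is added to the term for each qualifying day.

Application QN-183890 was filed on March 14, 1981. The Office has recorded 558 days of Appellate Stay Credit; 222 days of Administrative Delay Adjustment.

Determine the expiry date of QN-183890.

2004-05-02

Base term: filing date + 21 years → 14 March 2002.
Appellate Stay Credit: +558 days → 23 September 2003.
Administrative Delay Adjustment: +222 days → 2 May 2004.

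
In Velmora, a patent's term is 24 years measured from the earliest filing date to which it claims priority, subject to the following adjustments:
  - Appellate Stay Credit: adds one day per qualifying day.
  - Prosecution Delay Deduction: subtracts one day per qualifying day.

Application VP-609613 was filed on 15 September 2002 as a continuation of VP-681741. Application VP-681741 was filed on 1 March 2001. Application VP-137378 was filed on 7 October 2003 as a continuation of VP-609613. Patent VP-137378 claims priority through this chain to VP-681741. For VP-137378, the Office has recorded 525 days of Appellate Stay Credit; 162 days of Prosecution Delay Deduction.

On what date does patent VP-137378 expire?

Earliest priority filing: 1 March 2001.
Base term: 1 March 2001 + 24 years → 1 March 2025.
Appellate Stay Credit: +525 days → 8 August 2026.
Prosecution Delay Deduction: −162 days → 27 February 2026.

February 27, 2026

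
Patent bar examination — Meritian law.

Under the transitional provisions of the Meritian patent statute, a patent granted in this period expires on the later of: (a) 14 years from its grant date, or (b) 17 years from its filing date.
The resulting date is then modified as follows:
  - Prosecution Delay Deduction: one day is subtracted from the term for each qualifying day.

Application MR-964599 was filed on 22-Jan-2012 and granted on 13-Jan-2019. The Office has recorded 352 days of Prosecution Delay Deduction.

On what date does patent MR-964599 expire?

(a) grant + 14 years → 13 January 2033.
(b) filing + 17 years → 22 January 2029.
Later of the two: 13 January 2033.
Prosecution Delay Deduction: −352 days → 27 January 2032.

2032-01-27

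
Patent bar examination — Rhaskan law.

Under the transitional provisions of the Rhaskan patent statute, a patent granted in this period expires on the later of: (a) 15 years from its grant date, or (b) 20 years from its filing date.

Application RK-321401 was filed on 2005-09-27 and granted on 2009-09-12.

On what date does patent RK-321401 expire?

(a) grant + 15 years → 12 September 2024.
(b) filing + 20 years → 27 September 2025.
Later of the two: 27 September 2025.

September 27, 2025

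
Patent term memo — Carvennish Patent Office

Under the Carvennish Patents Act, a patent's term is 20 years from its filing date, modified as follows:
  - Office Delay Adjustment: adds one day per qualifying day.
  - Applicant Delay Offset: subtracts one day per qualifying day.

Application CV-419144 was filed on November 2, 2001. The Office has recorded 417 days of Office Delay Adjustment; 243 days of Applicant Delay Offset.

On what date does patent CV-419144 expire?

Base term: filing date + 20 years → 2 November 2021.
Office Delay Adjustment: +417 days → 24 December 2022.
Applicant Delay Offset: −243 days → 25 April 2022.

April 25, 2022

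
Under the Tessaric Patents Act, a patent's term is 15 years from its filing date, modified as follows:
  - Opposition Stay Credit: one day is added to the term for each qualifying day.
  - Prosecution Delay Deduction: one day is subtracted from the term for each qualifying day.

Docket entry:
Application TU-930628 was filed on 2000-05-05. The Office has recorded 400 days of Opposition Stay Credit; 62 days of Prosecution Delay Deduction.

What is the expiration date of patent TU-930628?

Base term: filing date + 15 years → 5 May 2015.
Opposition Stay Credit: +400 days → 8 June 2016.
Prosecution Delay Deduction: −62 days → 7 April 2016.

April 7, 2016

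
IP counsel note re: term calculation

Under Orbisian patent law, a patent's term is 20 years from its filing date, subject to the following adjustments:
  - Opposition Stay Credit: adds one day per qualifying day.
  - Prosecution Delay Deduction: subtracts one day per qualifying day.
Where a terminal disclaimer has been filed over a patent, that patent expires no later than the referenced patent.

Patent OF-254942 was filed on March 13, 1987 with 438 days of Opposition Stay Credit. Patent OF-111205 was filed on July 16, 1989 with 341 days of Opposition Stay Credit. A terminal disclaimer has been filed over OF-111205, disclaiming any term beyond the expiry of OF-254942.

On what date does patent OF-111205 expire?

May 24, 2008

Natural term of OF-111205:
  Base: filing + 20 years → 16 July 2009.
  Opposition Stay Credit: +341 days → 22 June 2010.
Expiry of referenced patent OF-254942:
  Base: filing + 20 years → 13 March 2007.
  Opposition Stay Credit: +438 days → 24 May 2008.
Terminal disclaimer: OF-111205 expires on the earlier of 22 June 2010 and 24 May 2008.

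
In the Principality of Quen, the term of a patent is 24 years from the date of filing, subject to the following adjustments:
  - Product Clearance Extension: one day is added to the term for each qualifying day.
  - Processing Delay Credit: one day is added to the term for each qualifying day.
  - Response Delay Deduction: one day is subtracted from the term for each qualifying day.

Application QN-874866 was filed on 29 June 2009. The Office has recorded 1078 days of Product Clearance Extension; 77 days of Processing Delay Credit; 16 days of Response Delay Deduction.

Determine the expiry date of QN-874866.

Base term: filing date + 24 years → 29 June 2033.
Product Clearance Extension: +1078 days → 11 June 2036.
Processing Delay Credit: +77 days → 27 August 2036.
Response Delay Deduction: −16 days → 11 August 2036.

2036-08-11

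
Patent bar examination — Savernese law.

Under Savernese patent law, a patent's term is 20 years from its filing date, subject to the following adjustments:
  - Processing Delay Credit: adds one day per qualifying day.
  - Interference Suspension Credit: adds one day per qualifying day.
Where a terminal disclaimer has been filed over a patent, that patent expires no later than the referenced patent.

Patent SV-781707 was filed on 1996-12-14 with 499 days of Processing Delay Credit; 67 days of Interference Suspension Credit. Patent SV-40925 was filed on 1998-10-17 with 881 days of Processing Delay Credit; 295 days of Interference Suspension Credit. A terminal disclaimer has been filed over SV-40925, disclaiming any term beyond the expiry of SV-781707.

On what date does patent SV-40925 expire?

July 3, 2018

Natural term of SV-40925:
  Base: filing + 20 years → 17 October 2018.
  Processing Delay Credit: +881 days → 16 March 2021.
  Interference Suspension Credit: +295 days → 5 January 2022.
Expiry of referenced patent SV-781707:
  Base: filing + 20 years → 14 December 2016.
  Processing Delay Credit: +499 days → 27 April 2018.
  Interference Suspension Credit: +67 days → 3 July 2018.
Terminal disclaimer: SV-40925 expires on the earlier of 5 January 2022 and 3 July 2018.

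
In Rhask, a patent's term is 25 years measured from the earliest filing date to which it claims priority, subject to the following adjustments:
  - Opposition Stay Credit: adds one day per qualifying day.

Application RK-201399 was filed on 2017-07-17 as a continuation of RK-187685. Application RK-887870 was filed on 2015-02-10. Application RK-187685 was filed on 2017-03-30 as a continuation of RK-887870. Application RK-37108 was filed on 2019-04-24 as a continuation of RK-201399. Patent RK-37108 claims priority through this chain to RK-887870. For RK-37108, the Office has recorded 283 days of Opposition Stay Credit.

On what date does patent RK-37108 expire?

Earliest priority filing: 10 February 2015.
Base term: 10 February 2015 + 25 years → 10 February 2040.
Opposition Stay Credit: +283 days → 19 November 2040.

2040-11-19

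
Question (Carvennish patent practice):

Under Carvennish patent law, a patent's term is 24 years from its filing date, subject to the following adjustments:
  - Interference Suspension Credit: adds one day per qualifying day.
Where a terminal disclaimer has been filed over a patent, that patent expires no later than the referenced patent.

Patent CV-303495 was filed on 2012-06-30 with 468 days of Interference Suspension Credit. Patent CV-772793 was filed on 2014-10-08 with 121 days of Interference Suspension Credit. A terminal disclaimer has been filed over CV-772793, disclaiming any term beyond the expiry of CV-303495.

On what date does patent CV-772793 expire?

2037-10-11

Natural term of CV-772793:
  Base: filing + 24 years → 8 October 2038.
  Interference Suspension Credit: +121 days → 6 February 2039.
Expiry of referenced patent CV-303495:
  Base: filing + 24 years → 30 June 2036.
  Interference Suspension Credit: +468 days → 11 October 2037.
Terminal disclaimer: CV-772793 expires on the earlier of 6 February 2039 and 11 October 2037.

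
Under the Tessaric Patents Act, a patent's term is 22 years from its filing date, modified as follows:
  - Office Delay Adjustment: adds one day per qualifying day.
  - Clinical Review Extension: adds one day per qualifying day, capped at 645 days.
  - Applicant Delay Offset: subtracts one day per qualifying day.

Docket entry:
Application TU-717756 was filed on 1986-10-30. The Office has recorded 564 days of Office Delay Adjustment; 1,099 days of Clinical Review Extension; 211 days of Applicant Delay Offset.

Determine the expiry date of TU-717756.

Base term: filing date + 22 years → 30 October 2008.
Office Delay Adjustment: +564 days → 17 May 2010.
Clinical Review Extension: 1099 days claimed exceeds the 645-day cap, so +645 days → 21 February 2012.
Applicant Delay Offset: −211 days → 25 July 2011.

2011-07-25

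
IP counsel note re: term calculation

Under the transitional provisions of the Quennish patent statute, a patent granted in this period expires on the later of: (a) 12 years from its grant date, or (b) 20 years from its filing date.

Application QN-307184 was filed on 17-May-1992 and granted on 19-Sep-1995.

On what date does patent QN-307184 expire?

(a) grant + 12 years → 19 September 2007.
(b) filing + 20 years → 17 May 2012.
Later of the two: 17 May 2012.

May 17, 2012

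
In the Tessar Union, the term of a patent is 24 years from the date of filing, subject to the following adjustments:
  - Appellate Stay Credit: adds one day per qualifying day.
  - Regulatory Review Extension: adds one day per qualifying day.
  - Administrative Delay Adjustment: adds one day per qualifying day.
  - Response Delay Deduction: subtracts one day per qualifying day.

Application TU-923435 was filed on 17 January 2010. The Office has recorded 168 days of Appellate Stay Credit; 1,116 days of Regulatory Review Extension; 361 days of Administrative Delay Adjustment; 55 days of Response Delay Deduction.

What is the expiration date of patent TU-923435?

2038-05-26

Base term: filing date + 24 years → 17 January 2034.
Appellate Stay Credit: +168 days → 4 July 2034.
Regulatory Review Extension: +1116 days → 24 July 2037.
Administrative Delay Adjustment: +361 days → 20 July 2038.
Response Delay Deduction: −55 days → 26 May 2038.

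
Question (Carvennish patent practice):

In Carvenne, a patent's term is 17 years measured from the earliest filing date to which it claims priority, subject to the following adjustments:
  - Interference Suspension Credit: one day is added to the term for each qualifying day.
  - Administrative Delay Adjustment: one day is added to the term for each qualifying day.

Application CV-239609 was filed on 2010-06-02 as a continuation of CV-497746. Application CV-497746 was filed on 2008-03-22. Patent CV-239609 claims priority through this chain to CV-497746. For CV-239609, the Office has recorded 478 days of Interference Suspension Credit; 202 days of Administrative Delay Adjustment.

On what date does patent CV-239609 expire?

Earliest priority filing: 22 March 2008.
Base term: 22 March 2008 + 17 years → 22 March 2025.
Interference Suspension Credit: +478 days → 13 July 2026.
Administrative Delay Adjustment: +202 days → 31 January 2027.

2027-01-31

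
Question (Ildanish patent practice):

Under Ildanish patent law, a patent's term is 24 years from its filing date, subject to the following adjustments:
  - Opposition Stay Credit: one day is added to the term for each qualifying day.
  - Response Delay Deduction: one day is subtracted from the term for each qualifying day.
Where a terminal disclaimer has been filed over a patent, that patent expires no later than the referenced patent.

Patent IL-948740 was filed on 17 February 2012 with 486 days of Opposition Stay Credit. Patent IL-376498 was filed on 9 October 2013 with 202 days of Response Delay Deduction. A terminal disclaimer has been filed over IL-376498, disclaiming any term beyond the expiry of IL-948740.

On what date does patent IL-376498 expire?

Natural term of IL-376498:
  Base: filing + 24 years → 9 October 2037.
  Response Delay Deduction: −202 days → 21 March 2037.
Expiry of referenced patent IL-948740:
  Base: filing + 24 years → 17 February 2036.
  Opposition Stay Credit: +486 days → 17 June 2037.
Terminal disclaimer: IL-376498 expires on the earlier of 21 March 2037 and 17 June 2037.

March 21, 2037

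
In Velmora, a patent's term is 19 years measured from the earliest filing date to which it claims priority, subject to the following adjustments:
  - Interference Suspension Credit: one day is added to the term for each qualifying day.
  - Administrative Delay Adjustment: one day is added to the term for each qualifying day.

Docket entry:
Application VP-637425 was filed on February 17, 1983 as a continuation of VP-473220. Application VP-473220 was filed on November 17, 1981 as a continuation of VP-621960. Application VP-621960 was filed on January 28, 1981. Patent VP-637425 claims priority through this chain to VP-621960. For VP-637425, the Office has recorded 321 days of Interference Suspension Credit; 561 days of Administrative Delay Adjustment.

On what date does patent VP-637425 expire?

Earliest priority filing: 28 January 1981.
Base term: 28 January 1981 + 19 years → 28 January 2000.
Interference Suspension Credit: +321 days → 14 December 2000.
Administrative Delay Adjustment: +561 days → 28 June 2002.

2002-06-28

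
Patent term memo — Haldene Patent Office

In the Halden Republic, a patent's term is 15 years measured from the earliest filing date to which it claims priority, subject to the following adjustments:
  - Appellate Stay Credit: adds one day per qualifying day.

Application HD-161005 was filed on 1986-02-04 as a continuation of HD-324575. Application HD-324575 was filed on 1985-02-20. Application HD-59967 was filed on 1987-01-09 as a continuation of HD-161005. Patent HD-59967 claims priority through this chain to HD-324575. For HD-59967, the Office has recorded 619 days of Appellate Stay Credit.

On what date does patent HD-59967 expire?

Earliest priority filing: 20 February 1985.
Base term: 20 February 1985 + 15 years → 20 February 2000.
Appellate Stay Credit: +619 days → 31 October 2001.

October 31, 2001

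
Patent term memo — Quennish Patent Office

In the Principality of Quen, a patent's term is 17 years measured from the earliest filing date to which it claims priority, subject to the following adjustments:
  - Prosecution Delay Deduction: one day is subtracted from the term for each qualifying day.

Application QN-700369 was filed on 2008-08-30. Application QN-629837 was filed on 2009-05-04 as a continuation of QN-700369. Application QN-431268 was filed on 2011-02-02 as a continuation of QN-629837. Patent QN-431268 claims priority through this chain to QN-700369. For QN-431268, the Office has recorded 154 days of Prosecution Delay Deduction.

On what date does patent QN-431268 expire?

March 29, 2025

Earliest priority filing: 30 August 2008.
Base term: 30 August 2008 + 17 years → 30 August 2025.
Prosecution Delay Deduction: −154 days → 29 March 2025.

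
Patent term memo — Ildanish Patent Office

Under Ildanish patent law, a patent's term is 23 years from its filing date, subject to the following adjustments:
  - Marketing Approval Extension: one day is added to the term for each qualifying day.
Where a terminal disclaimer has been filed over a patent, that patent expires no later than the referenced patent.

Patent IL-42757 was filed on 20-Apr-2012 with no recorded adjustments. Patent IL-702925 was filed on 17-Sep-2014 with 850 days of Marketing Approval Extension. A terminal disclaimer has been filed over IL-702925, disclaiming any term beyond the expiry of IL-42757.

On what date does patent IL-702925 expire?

Natural term of IL-702925:
  Base: filing + 23 years → 17 September 2037.
  Marketing Approval Extension: +850 days → 15 January 2040.
Expiry of referenced patent IL-42757:
  Base: filing + 23 years → 20 April 2035.
Terminal disclaimer: IL-702925 expires on the earlier of 15 January 2040 and 20 April 2035.

April 20, 2035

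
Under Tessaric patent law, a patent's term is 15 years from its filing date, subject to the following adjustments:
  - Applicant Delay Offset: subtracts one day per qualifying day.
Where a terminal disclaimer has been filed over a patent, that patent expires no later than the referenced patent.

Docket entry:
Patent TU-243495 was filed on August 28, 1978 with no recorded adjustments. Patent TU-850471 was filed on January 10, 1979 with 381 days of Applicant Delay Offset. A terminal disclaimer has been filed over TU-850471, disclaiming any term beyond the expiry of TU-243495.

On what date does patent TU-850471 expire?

Natural term of TU-850471:
  Base: filing + 15 years → 10 January 1994.
  Applicant Delay Offset: −381 days → 25 December 1992.
Expiry of referenced patent TU-243495:
  Base: filing + 15 years → 28 August 1993.
Terminal disclaimer: TU-850471 expires on the earlier of 25 December 1992 and 28 August 1993.

December 25, 1992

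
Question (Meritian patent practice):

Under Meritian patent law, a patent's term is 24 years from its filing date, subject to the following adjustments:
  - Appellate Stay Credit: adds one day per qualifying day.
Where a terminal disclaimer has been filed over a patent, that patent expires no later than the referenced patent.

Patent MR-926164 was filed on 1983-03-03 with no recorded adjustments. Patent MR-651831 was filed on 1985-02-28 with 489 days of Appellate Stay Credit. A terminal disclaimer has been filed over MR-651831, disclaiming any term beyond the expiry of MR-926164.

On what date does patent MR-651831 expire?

Natural term of MR-651831:
  Base: filing + 24 years → 28 February 2009.
  Appellate Stay Credit: +489 days → 2 July 2010.
Expiry of referenced patent MR-926164:
  Base: filing + 24 years → 3 March 2007.
Terminal disclaimer: MR-651831 expires on the earlier of 2 July 2010 and 3 March 2007.

March 3, 2007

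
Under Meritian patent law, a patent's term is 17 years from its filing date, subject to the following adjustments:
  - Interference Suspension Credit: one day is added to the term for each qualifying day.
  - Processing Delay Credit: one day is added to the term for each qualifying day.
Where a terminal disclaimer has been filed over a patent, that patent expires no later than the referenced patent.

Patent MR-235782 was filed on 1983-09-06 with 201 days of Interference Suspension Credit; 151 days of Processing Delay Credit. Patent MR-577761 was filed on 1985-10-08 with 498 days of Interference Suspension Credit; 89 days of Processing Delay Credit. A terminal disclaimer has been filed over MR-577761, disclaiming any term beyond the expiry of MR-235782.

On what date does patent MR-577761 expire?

Natural term of MR-577761:
  Base: filing + 17 years → 8 October 2002.
  Interference Suspension Credit: +498 days → 18 February 2004.
  Processing Delay Credit: +89 days → 17 May 2004.
Expiry of referenced patent MR-235782:
  Base: filing + 17 years → 6 September 2000.
  Interference Suspension Credit: +201 days → 26 March 2001.
  Processing Delay Credit: +151 days → 24 August 2001.
Terminal disclaimer: MR-577761 expires on the earlier of 17 May 2004 and 24 August 2001.

2001-08-24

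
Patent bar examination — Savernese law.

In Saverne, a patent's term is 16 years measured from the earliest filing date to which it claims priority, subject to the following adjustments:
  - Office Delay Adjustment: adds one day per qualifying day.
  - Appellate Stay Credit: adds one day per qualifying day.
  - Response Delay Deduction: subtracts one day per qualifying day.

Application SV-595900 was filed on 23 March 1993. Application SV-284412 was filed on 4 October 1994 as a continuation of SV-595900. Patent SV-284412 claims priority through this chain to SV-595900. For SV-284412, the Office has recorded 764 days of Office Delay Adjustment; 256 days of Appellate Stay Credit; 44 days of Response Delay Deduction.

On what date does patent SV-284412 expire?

Earliest priority filing: 23 March 1993.
Base term: 23 March 1993 + 16 years → 23 March 2009.
Office Delay Adjustment: +764 days → 26 April 2011.
Appellate Stay Credit: +256 days → 7 January 2012.
Response Delay Deduction: −44 days → 24 November 2011.

2011-11-24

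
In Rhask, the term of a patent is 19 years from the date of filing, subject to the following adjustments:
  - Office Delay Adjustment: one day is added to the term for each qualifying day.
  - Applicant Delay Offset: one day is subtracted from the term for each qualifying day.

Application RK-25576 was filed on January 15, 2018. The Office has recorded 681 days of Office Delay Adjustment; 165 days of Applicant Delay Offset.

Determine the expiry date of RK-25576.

Base term: filing date + 19 years → 15 January 2037.
Office Delay Adjustment: +681 days → 27 November 2038.
Applicant Delay Offset: −165 days → 15 June 2038.

2038-06-15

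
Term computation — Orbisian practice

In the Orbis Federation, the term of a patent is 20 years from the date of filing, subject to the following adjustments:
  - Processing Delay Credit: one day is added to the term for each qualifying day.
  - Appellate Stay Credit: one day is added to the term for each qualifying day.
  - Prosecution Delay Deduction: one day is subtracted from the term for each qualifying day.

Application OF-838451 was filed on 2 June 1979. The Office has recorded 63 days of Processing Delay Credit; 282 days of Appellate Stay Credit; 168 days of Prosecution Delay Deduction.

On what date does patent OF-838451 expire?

November 26, 1999

Base term: filing date + 20 years → 2 June 1999.
Processing Delay Credit: +63 days → 4 August 1999.
Appellate Stay Credit: +282 days → 12 May 2000.
Prosecution Delay Deduction: −168 days → 26 November 1999.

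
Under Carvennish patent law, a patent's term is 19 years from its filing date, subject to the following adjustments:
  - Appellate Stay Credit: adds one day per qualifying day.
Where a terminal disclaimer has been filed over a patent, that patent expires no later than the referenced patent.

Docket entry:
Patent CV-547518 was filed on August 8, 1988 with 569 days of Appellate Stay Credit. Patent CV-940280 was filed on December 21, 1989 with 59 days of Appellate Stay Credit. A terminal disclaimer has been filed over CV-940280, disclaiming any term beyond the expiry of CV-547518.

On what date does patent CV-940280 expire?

Natural term of CV-940280:
  Base: filing + 19 years → 21 December 2008.
  Appellate Stay Credit: +59 days → 18 February 2009.
Expiry of referenced patent CV-547518:
  Base: filing + 19 years → 8 August 2007.
  Appellate Stay Credit: +569 days → 27 February 2009.
Terminal disclaimer: CV-940280 expires on the earlier of 18 February 2009 and 27 February 2009.

February 18, 2009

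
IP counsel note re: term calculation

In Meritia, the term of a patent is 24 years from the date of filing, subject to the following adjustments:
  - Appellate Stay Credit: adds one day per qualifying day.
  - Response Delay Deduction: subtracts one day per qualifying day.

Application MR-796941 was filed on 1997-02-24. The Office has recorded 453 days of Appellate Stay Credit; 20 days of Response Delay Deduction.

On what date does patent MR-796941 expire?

2022-05-03

Base term: filing date + 24 years → 24 February 2021.
Appellate Stay Credit: +453 days → 23 May 2022.
Response Delay Deduction: −20 days → 3 May 2022.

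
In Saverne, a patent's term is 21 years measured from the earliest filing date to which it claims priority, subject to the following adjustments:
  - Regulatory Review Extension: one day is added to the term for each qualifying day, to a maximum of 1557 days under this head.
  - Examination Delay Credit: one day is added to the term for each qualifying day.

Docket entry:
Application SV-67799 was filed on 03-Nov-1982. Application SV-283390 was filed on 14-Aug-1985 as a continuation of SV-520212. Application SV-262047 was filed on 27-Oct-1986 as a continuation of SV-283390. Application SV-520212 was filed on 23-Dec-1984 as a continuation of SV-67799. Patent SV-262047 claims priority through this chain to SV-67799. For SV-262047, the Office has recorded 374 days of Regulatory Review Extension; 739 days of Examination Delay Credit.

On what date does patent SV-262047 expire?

Earliest priority filing: 3 November 1982.
Base term: 3 November 1982 + 21 years → 3 November 2003.
Regulatory Review Extension: 374 days (within the 1557-day cap) → +374 days → 11 November 2004.
Examination Delay Credit: +739 days → 20 November 2006.

November 20, 2006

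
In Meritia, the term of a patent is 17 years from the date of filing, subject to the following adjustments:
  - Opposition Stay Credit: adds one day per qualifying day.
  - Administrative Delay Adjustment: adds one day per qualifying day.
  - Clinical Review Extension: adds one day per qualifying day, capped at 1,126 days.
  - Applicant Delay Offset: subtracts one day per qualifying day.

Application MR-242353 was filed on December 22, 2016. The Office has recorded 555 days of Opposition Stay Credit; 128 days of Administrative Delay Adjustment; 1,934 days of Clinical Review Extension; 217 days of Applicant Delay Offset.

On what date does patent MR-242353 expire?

Base term: filing date + 17 years → 22 December 2033.
Opposition Stay Credit: +555 days → 30 June 2035.
Administrative Delay Adjustment: +128 days → 5 November 2035.
Clinical Review Extension: 1934 days claimed exceeds the 1126-day cap, so +1126 days → 5 December 2038.
Applicant Delay Offset: −217 days → 2 May 2038.

May 2, 2038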